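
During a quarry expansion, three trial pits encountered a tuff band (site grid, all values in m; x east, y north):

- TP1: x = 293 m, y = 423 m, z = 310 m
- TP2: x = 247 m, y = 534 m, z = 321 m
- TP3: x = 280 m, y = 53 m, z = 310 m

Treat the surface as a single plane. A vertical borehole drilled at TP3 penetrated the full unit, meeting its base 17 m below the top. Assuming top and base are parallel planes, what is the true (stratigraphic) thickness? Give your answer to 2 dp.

16.60 m

Two edge vectors: TP1→TP2 = (-46, 111, 11), TP1→TP3 = (-13, -370, 0).
Normal n = (TP1→TP2) × (TP1→TP3) = (4070, -143, 18463).
So ∂z/∂x = −n_x/n_z = −0.22044 and ∂z/∂y = −n_y/n_z = 0.00775.
|∇z| = √(a²+b²) = 0.22058, so dip δ = arctan(0.22058) = 12.44°.
True thickness = vertical thickness × cos δ = 17 × cos 12.44° = 16.60 m.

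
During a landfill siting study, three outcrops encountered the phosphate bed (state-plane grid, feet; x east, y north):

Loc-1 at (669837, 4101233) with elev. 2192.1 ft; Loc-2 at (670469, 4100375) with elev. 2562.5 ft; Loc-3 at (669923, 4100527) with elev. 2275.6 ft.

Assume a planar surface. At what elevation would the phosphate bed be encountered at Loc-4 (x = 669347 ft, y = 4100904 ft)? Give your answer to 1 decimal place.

Two edge vectors: Loc-1→Loc-2 = (632, -858, 370.4), Loc-1→Loc-3 = (86, -706, 83.5).
Normal n = (Loc-1→Loc-2) × (Loc-1→Loc-3) = (189859.4, -20917.6, -372404).
So ∂z/∂x = −n_x/n_z = 0.509821055 and ∂z/∂y = −n_y/n_z = −0.056169107.
Intercept c from Loc-1: 2192.1 − 341497.01 + 230362.59 = −108942.31.
At (669347, 4100904): z = 341247.2 − 230344.1 − 108942.31 = 1960.8 ft.

1960.8 ft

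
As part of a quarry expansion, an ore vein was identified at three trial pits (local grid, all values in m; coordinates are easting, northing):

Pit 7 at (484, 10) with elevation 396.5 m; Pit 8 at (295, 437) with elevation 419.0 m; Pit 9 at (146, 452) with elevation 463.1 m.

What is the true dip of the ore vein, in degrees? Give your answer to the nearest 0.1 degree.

17.5°

Two edge vectors: Pit 7→Pit 8 = (-189, 427, 22.5), Pit 7→Pit 9 = (-338, 442, 66.6).
Normal n = (Pit 7→Pit 8) × (Pit 7→Pit 9) = (18493.2, 4982.4, 60788).
So ∂z/∂easting = −n_x/n_z = −0.30422 and ∂z/∂northing = −n_y/n_z = −0.08196.
Gradient magnitude |∇z| = √(a² + b²) = √(0.09255 + 0.00672) = 0.31507.
True dip = arctan(0.31507) = 17.5°, dipping toward ENE (azimuth ≈ 075°).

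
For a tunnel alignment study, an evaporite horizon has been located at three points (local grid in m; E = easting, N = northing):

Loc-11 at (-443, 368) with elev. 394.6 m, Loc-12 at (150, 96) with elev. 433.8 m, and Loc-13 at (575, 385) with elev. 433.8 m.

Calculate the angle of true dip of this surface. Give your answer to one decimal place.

4.0°

Two edge vectors: Loc-11→Loc-12 = (593, -272, 39.2), Loc-11→Loc-13 = (1018, 17, 39.2).
Normal n = (Loc-11→Loc-12) × (Loc-11→Loc-13) = (-11328.8, 16660, 286977).
So ∂z/∂E = −n_x/n_z = 0.03948 and ∂z/∂N = −n_y/n_z = −0.05805.
Gradient magnitude |∇z| = √(a² + b²) = √(0.00156 + 0.00337) = 0.07020.
True dip = arctan(0.07020) = 4.0°, dipping toward NW (azimuth ≈ 326°).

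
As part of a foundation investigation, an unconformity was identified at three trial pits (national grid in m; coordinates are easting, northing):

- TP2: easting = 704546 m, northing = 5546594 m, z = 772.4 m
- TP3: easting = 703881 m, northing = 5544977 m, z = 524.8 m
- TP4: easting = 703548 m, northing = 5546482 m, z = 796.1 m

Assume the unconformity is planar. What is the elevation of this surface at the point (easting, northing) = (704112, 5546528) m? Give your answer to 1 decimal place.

Let the plane be z = a·easting + b·northing + c.
TP3−TP2: −665a − 1617b = −247.6;  TP4−TP2: −998a − 112b = 23.7.
Solving gives a = −0.042912168, b = 0.170770929.
Then c = 772.4 − a·704546 − b·5546594 = −916191.01.
At (704112, 5546528): z = −30215.0 + 947185.7 − 916191.01 = 779.8 m.

779.8 m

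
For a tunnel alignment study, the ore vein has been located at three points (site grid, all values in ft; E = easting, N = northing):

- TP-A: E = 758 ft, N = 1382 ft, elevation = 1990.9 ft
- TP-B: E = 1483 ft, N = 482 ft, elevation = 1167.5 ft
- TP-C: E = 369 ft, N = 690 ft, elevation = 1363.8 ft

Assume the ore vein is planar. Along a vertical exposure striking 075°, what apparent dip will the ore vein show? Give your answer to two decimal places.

Let the plane be z = a·E + b·N + c.
TP-B−TP-A: 725a − 900b = −823.4;  TP-C−TP-A: −389a − 692b = −627.1.
Solving gives a = −0.00634, b = 0.90978.
Unit vector along 075° is (sin 75°, cos 75°) = (0.9659, 0.2588).
Slope in that direction = a·(0.9659) + b·(0.2588) = 0.22934.
Apparent dip = arctan|0.22934| = 12.92° (true dip is 42.3°, so apparent ≤ true as expected).

12.92°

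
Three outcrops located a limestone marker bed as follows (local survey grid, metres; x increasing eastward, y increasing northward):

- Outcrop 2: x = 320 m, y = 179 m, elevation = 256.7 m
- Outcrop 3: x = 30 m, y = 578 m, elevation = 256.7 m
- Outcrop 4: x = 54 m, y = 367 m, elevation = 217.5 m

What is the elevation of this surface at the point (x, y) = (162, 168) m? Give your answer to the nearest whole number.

206 m

Let the plane be z = a·x + b·y + c.
Outcrop 3−Outcrop 2: −290a + 399b = 0;  Outcrop 4−Outcrop 2: −266a + 188b = −39.2.
Solving gives a = 0.30303, b = 0.22025.
Then c = 256.7 − a·320 − b·179 = 120.30.
At (162, 168): z = 49.1 + 37.0 + 120.30 = 206.4 m.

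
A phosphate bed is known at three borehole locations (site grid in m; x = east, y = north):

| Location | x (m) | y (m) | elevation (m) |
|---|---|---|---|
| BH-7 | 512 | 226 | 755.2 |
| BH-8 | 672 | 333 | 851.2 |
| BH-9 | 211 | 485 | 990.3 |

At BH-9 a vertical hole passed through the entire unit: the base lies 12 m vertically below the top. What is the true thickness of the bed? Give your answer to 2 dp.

Two edge vectors: BH-7→BH-8 = (160, 107, 96), BH-7→BH-9 = (-301, 259, 235.1).
Normal n = (BH-7→BH-8) × (BH-7→BH-9) = (291.7, -66512, 73647).
So ∂z/∂x = −n_x/n_z = −0.00396 and ∂z/∂y = −n_y/n_z = 0.90312.
|∇z| = √(a²+b²) = 0.90313, so dip δ = arctan(0.90313) = 42.09°.
True thickness = vertical thickness × cos δ = 12 × cos 42.09° = 8.91 m.

8.91 m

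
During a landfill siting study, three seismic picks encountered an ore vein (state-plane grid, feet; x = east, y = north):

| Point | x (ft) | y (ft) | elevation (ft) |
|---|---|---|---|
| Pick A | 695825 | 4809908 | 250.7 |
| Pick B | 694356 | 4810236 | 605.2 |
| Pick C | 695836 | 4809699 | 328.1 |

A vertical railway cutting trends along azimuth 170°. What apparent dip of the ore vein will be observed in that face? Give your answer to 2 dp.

Let the plane be z = a·x + b·y + c.
Pick B−Pick A: −1469a + 328b = 354.5;  Pick C−Pick A: 11a − 209b = 77.4.
Solving gives a = −0.32786, b = −0.38759.
Unit vector along 170° is (sin 170°, cos 170°) = (0.1736, -0.9848).
Slope in that direction = a·(0.1736) + b·(-0.9848) = 0.32477.
Apparent dip = arctan|0.32477| = 17.99° (true dip is 26.9°, so apparent ≤ true as expected).

17.99°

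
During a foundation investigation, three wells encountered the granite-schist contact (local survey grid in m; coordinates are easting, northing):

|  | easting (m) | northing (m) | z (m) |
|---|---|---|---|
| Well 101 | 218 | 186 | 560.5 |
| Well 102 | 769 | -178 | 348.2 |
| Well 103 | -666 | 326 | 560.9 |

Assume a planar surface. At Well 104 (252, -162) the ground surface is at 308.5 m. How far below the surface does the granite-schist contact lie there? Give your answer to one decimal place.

10.5 m

Let the plane be z = a·easting + b·northing + c.
Well 102−Well 101: 551a − 364b = −212.3;  Well 103−Well 101: −884a + 140b = 0.4.
Solving gives a = 0.12090, b = 0.76625.
Then c = 560.5 − a·218 − b·186 = 391.62.
At (252, -162): z_contact = 30.47 − 124.13 + 391.62 = 297.95 m.
Depth below ground = 308.5 − 297.95 = 10.5 m.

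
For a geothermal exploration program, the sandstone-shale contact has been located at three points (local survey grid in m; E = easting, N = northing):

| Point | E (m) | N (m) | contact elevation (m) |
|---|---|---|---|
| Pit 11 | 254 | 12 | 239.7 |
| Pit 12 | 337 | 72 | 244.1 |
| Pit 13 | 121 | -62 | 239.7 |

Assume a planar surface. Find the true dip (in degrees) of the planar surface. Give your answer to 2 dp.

20.02°

Let the plane be z = a·E + b·N + c.
Pit 12−Pit 11: 83a + 60b = 4.4;  Pit 13−Pit 11: −133a − 74b = 0.
Solving gives a = −0.17715, b = 0.31839.
Gradient magnitude |∇z| = √(a² + b²) = √(0.03138 + 0.10137) = 0.36435.
True dip = arctan(0.36435) = 20.02°, dipping toward SSE (azimuth ≈ 151°).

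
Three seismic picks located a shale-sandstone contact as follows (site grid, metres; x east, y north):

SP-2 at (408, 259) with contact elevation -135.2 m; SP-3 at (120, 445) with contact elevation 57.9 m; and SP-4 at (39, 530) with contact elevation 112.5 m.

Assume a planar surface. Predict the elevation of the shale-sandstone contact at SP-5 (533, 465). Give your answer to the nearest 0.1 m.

-216.5 m

Two edge vectors: SP-2→SP-3 = (-288, 186, 193.1), SP-2→SP-4 = (-369, 271, 247.7).
Normal n = (SP-2→SP-3) × (SP-2→SP-4) = (-6257.9, 83.7, -9414).
So ∂z/∂x = −n_x/n_z = −0.66474 and ∂z/∂y = −n_y/n_z = 0.00889.
Intercept c from SP-2: -135.2 + 271.22 − 2.30 = 133.71.
At (533, 465): z = −354.3 + 4.1 + 133.71 = -216.5 m.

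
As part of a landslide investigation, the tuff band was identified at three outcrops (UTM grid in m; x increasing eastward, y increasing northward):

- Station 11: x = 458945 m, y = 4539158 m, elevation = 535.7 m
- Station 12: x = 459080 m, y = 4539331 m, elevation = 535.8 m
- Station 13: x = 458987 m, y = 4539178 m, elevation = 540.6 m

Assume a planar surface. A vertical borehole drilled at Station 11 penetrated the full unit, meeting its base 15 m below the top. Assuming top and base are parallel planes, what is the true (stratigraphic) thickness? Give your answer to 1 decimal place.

Let the plane be z = a·x + b·y + c.
Station 12−Station 11: 135a + 173b = 0.1;  Station 13−Station 11: 42a + 20b = 4.9.
Solving gives a = 0.18522, b = −0.14396.
|∇z| = √(a²+b²) = 0.23458, so dip δ = arctan(0.23458) = 13.20°.
True thickness = vertical thickness × cos δ = 15 × cos 13.20° = 14.6 m.

14.6 m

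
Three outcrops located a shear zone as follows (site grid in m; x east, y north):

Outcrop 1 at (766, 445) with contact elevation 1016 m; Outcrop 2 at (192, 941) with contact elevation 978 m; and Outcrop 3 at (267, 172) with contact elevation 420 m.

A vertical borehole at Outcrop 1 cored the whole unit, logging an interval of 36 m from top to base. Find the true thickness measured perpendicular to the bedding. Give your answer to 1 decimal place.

Two edge vectors: Outcrop 1→Outcrop 2 = (-574, 496, -38), Outcrop 1→Outcrop 3 = (-499, -273, -596).
Normal n = (Outcrop 1→Outcrop 2) × (Outcrop 1→Outcrop 3) = (-305990, -323142, 404206).
So ∂z/∂x = −n_x/n_z = 0.75701 and ∂z/∂y = −n_y/n_z = 0.79945.
|∇z| = √(a²+b²) = 1.10100, so dip δ = arctan(1.10100) = 47.75°.
True thickness = vertical thickness × cos δ = 36 × cos 47.75° = 24.2 m.

24.2 m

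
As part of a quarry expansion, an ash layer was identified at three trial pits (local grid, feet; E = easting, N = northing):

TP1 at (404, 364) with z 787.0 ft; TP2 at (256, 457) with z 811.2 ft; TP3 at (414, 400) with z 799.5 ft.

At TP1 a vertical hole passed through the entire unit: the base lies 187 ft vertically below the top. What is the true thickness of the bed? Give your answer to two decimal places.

177.18 ft

Let the plane be z = a·E + b·N + c.
TP2−TP1: −148a + 93b = 24.2;  TP3−TP1: 10a + 36b = 12.5.
Solving gives a = 0.04655, b = 0.33429.
|∇z| = √(a²+b²) = 0.33752, so dip δ = arctan(0.33752) = 18.65°.
True thickness = vertical thickness × cos δ = 187 × cos 18.65° = 177.18 ft.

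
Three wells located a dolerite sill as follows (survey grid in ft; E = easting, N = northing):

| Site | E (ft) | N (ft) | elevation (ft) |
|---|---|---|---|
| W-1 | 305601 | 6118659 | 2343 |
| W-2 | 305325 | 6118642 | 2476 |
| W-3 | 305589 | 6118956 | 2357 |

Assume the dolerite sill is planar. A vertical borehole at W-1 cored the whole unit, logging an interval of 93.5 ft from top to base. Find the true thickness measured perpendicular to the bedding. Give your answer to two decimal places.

84.15 ft

Two edge vectors: W-1→W-2 = (-276, -17, 133), W-1→W-3 = (-12, 297, 14).
Normal n = (W-1→W-2) × (W-1→W-3) = (-39739, 2268, -82176).
So ∂z/∂E = −n_x/n_z = −0.48358 and ∂z/∂N = −n_y/n_z = 0.02760.
|∇z| = √(a²+b²) = 0.48437, so dip δ = arctan(0.48437) = 25.84°.
True thickness = vertical thickness × cos δ = 93.5 × cos 25.84° = 84.15 ft.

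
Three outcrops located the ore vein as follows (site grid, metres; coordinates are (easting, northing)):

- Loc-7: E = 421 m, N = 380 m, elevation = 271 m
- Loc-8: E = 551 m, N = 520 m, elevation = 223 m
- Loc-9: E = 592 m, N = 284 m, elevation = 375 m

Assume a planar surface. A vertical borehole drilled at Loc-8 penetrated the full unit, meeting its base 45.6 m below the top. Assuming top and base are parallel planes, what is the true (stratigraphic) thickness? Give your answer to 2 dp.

Let the plane be z = a·E + b·N + c.
Loc-8−Loc-7: 130a + 140b = −48;  Loc-9−Loc-7: 171a − 96b = 104.
Solving gives a = 0.27326, b = −0.59660.
|∇z| = √(a²+b²) = 0.65620, so dip δ = arctan(0.65620) = 33.27°.
True thickness = vertical thickness × cos δ = 45.6 × cos 33.27° = 38.12 m.

38.12 m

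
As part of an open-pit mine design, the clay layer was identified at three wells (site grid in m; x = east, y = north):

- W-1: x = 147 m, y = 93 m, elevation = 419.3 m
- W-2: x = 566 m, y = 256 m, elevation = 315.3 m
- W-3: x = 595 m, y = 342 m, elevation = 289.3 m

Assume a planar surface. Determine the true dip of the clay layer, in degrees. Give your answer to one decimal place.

Let the plane be z = a·x + b·y + c.
W-2−W-1: 419a + 163b = −104;  W-3−W-1: 448a + 249b = −130.
Solving gives a = −0.15032, b = −0.25164.
Gradient magnitude |∇z| = √(a² + b²) = √(0.02260 + 0.06332) = 0.29312.
True dip = arctan(0.29312) = 16.3°, dipping toward NNE (azimuth ≈ 031°).

16.3°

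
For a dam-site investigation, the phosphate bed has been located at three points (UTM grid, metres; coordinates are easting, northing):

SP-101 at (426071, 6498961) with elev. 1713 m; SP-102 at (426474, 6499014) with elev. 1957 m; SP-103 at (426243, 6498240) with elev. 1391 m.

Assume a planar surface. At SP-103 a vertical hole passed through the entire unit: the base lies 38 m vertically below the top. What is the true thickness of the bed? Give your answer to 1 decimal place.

Let the plane be z = a·easting + b·northing + c.
SP-102−SP-101: 403a + 53b = 244;  SP-103−SP-101: 172a − 721b = −322.
Solving gives a = 0.53009, b = 0.57306.
|∇z| = √(a²+b²) = 0.78064, so dip δ = arctan(0.78064) = 37.98°.
True thickness = vertical thickness × cos δ = 38 × cos 37.98° = 30.0 m.

30.0 m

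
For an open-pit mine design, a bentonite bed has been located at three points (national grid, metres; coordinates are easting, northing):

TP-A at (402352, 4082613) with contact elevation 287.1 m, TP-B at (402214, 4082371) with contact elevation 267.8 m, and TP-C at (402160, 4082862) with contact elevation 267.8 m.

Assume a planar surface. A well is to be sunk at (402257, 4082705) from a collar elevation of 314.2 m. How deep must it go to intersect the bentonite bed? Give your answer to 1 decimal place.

37.1 m

Two edge vectors: TP-A→TP-B = (-138, -242, -19.3), TP-A→TP-C = (-192, 249, -19.3).
Normal n = (TP-A→TP-B) × (TP-A→TP-C) = (9476.3, 1042.2, -80826).
So ∂z/∂easting = −n_x/n_z = 0.117243214 and ∂z/∂northing = −n_y/n_z = 0.012894366.
Intercept c from TP-A: 287.1 − 47173.04 − 52642.70 = −99528.65.
At (402257, 4082705): z_contact = 47161.90 + 52643.89 − 99528.65 = 277.15 m.
Depth below ground = 314.2 − 277.15 = 37.1 m.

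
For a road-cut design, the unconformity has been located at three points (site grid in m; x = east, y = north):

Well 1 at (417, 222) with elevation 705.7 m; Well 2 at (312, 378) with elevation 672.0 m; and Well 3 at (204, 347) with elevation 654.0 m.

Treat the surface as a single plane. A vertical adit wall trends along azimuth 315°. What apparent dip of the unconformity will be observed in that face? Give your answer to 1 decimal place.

Let the plane be z = a·x + b·y + c.
Well 2−Well 1: −105a + 156b = −33.7;  Well 3−Well 1: −213a + 125b = −51.7.
Solving gives a = 0.19165, b = −0.08703.
Unit vector along 315° is (sin 315°, cos 315°) = (-0.7071, 0.7071).
Slope in that direction = a·(-0.7071) + b·(0.7071) = −0.19706.
Apparent dip = arctan|0.19706| = 11.1° (true dip is 11.9°, so apparent ≤ true as expected).

11.1°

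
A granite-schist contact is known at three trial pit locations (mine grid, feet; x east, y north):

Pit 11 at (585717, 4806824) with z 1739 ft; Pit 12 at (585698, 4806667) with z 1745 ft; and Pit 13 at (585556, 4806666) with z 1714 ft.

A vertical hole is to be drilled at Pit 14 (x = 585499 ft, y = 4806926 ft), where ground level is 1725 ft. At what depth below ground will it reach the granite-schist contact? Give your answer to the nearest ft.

Let the plane be z = a·x + b·y + c.
Pit 12−Pit 11: −19a − 157b = 6;  Pit 13−Pit 11: −161a − 158b = −25.
Solving gives a = 0.21876543, b = −0.06469136.
Then c = 1739 − a·585717 − b·4806824 = 184564.34.
At (585499, 4806926): z_contact = 128086.9 − 310966.6 + 184564.34 = 1684.7 ft.
Depth below ground = 1725 − 1684.7 = 40 ft.

40 ft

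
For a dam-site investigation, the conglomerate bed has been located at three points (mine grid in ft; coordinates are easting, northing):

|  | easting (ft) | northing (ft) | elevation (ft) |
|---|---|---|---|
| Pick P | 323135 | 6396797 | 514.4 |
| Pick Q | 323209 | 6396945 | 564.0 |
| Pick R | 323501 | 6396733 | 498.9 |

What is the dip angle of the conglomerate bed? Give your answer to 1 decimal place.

18.2°

Let the plane be z = a·easting + b·northing + c.
Pick Q−Pick P: 74a + 148b = 49.6;  Pick R−Pick P: 366a − 64b = −15.5.
Solving gives a = 0.01495, b = 0.32766.
Gradient magnitude |∇z| = √(a² + b²) = √(0.00022 + 0.10736) = 0.32800.
True dip = arctan(0.32800) = 18.2°, dipping toward S (azimuth ≈ 183°).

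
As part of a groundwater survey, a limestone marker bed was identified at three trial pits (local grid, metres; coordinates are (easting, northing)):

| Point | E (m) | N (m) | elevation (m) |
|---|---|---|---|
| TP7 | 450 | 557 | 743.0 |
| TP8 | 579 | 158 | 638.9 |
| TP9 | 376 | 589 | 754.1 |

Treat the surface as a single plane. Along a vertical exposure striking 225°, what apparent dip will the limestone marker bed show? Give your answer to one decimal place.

Two edge vectors: TP7→TP8 = (129, -399, -104.1), TP7→TP9 = (-74, 32, 11.1).
Normal n = (TP7→TP8) × (TP7→TP9) = (-1097.7, 6271.5, -25398).
So ∂z/∂E = −n_x/n_z = −0.04322 and ∂z/∂N = −n_y/n_z = 0.24693.
Unit vector along 225° is (sin 225°, cos 225°) = (-0.7071, -0.7071).
Slope in that direction = a·(-0.7071) + b·(-0.7071) = −0.14404.
Apparent dip = arctan|0.14404| = 8.2° (true dip is 14.1°, so apparent ≤ true as expected).

8.2°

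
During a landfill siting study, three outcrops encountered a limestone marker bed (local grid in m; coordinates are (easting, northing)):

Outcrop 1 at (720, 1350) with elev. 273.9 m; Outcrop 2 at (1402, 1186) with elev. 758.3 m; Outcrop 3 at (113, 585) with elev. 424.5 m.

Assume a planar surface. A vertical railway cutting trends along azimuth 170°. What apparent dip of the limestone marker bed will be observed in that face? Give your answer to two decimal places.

35.96°

Two edge vectors: Outcrop 1→Outcrop 2 = (682, -164, 484.4), Outcrop 1→Outcrop 3 = (-607, -765, 150.6).
Normal n = (Outcrop 1→Outcrop 2) × (Outcrop 1→Outcrop 3) = (345867.6, -396740, -621278).
So ∂z/∂E = −n_x/n_z = 0.55670 and ∂z/∂N = −n_y/n_z = −0.63859.
Unit vector along 170° is (sin 170°, cos 170°) = (0.1736, -0.9848).
Slope in that direction = a·(0.1736) + b·(-0.9848) = 0.72556.
Apparent dip = arctan|0.72556| = 35.96° (true dip is 40.3°, so apparent ≤ true as expected).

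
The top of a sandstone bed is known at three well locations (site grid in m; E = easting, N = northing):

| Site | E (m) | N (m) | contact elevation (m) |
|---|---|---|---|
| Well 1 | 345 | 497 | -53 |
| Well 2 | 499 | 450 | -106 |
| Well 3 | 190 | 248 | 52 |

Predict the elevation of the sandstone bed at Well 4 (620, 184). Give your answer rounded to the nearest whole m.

-108 m

Let the plane be z = a·E + b·N + c.
Well 2−Well 1: 154a − 47b = −53;  Well 3−Well 1: −155a − 249b = 105.
Solving gives a = −0.39736, b = −0.17433.
Then c = -53 − a·345 − b·497 = 170.73.
At (620, 184): z = −246.4 − 32.1 + 170.73 = -107.7 m.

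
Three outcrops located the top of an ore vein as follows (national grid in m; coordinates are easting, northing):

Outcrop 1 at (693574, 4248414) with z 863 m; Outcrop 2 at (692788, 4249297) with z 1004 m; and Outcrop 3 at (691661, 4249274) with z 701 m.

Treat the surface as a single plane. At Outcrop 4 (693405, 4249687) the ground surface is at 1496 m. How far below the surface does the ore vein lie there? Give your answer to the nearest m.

178 m

Two edge vectors: Outcrop 1→Outcrop 2 = (-786, 883, 141), Outcrop 1→Outcrop 3 = (-1913, 860, -162).
Normal n = (Outcrop 1→Outcrop 2) × (Outcrop 1→Outcrop 3) = (-264306, -397065, 1013219).
So ∂z/∂easting = −n_x/n_z = 0.26085772 and ∂z/∂northing = −n_y/n_z = 0.39188468.
Intercept c from Outcrop 1: 863 − 180924.13 − 1664888.35 = −1844949.48.
At (693405, 4249687): z_contact = 180880.0 + 1665387.2 − 1844949.48 = 1317.8 m.
Depth below ground = 1496 − 1317.8 = 178 m.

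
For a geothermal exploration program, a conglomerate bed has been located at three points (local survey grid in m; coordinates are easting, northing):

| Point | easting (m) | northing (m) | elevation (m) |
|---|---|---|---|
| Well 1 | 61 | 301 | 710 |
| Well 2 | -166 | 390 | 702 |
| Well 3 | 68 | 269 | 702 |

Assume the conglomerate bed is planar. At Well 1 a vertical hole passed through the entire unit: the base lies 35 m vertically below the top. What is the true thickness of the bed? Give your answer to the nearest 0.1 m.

Let the plane be z = a·easting + b·northing + c.
Well 2−Well 1: −227a + 89b = −8;  Well 3−Well 1: 7a − 32b = −8.
Solving gives a = 0.14576, b = 0.28189.
|∇z| = √(a²+b²) = 0.31734, so dip δ = arctan(0.31734) = 17.61°.
True thickness = vertical thickness × cos δ = 35 × cos 17.61° = 33.4 m.

33.4 m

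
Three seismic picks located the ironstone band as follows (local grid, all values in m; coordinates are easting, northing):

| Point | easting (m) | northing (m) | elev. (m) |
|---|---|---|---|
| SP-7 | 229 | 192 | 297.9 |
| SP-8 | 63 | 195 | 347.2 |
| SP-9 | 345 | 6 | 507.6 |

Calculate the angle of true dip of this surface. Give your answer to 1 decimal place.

Let the plane be z = a·easting + b·northing + c.
SP-8−SP-7: −166a + 3b = 49.3;  SP-9−SP-7: 116a − 186b = 209.7.
Solving gives a = −0.32098, b = −1.32760.
Gradient magnitude |∇z| = √(a² + b²) = √(0.10303 + 1.76252) = 1.36585.
True dip = arctan(1.36585) = 53.8°, dipping toward NNE (azimuth ≈ 014°).

53.8°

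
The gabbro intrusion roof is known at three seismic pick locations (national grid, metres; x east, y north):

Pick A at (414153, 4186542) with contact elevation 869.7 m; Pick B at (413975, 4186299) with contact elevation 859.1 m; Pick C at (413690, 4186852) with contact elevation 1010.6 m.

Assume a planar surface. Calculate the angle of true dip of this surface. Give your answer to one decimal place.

14.4°

Let the plane be z = a·x + b·y + c.
Pick B−Pick A: −178a − 243b = −10.6;  Pick C−Pick A: −463a + 310b = 140.9.
Solving gives a = −0.18458, b = 0.17883.
Gradient magnitude |∇z| = √(a² + b²) = √(0.03407 + 0.03198) = 0.25701.
True dip = arctan(0.25701) = 14.4°, dipping toward SE (azimuth ≈ 134°).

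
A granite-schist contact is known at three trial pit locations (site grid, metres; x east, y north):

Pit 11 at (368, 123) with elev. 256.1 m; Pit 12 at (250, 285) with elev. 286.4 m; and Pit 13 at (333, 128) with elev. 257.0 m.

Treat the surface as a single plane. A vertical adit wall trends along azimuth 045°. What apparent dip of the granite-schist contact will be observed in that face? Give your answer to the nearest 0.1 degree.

7.6°

Let the plane be z = a·x + b·y + c.
Pit 12−Pit 11: −118a + 162b = 30.3;  Pit 13−Pit 11: −35a + 5b = 0.9.
Solving gives a = 0.00112, b = 0.18785.
Unit vector along 045° is (sin 45°, cos 45°) = (0.7071, 0.7071).
Slope in that direction = a·(0.7071) + b·(0.7071) = 0.13363.
Apparent dip = arctan|0.13363| = 7.6° (true dip is 10.6°, so apparent ≤ true as expected).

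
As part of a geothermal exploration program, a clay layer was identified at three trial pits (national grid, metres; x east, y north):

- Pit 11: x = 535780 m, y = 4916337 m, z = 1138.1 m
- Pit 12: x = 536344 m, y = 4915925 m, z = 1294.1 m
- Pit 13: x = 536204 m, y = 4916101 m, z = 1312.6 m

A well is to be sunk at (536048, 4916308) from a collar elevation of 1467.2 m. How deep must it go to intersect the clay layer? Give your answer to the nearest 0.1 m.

125.5 m

Two edge vectors: Pit 11→Pit 12 = (564, -412, 156), Pit 11→Pit 13 = (424, -236, 174.5).
Normal n = (Pit 11→Pit 12) × (Pit 11→Pit 13) = (-35078, -32274, 41584).
So ∂z/∂x = −n_x/n_z = 0.843545594 and ∂z/∂y = −n_y/n_z = 0.776115814.
Intercept c from Pit 11: 1138.1 − 451954.86 − 3815646.89 = −4266463.65.
At (536048, 4916308): z_contact = 452180.93 + 3815624.38 − 4266463.65 = 1341.66 m.
Depth below ground = 1467.2 − 1341.66 = 125.5 m.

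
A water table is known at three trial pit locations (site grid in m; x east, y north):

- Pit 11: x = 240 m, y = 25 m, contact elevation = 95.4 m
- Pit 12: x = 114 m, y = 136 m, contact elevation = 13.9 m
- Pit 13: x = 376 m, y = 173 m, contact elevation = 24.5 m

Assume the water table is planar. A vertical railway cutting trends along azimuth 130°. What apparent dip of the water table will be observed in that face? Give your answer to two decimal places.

Let the plane be z = a·x + b·y + c.
Pit 12−Pit 11: −126a + 111b = −81.5;  Pit 13−Pit 11: 136a + 148b = −70.9.
Solving gives a = 0.12423, b = −0.59321.
Unit vector along 130° is (sin 130°, cos 130°) = (0.7660, -0.6428).
Slope in that direction = a·(0.7660) + b·(-0.6428) = 0.47648.
Apparent dip = arctan|0.47648| = 25.48° (true dip is 31.2°, so apparent ≤ true as expected).

25.48°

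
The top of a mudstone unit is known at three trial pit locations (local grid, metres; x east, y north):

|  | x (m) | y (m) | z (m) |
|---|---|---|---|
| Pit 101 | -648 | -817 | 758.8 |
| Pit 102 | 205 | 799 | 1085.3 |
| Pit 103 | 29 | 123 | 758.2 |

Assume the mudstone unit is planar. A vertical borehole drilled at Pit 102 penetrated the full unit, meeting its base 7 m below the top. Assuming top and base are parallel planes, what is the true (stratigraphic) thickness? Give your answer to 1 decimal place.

Let the plane be z = a·x + b·y + c.
Pit 102−Pit 101: 853a + 1616b = 326.5;  Pit 103−Pit 101: 677a + 940b = −0.6.
Solving gives a = −1.05362, b = 0.75819.
|∇z| = √(a²+b²) = 1.29806, so dip δ = arctan(1.29806) = 52.39°.
True thickness = vertical thickness × cos δ = 7 × cos 52.39° = 4.3 m.

4.3 m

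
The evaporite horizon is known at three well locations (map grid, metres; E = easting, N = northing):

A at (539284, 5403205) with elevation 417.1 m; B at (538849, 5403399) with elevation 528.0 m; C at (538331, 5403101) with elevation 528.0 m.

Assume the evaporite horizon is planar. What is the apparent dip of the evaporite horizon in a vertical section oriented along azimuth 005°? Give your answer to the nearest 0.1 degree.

Let the plane be z = a·E + b·N + c.
B−A: −435a + 194b = 110.9;  C−A: −953a − 104b = 110.9.
Solving gives a = −0.14361, b = 0.24963.
Unit vector along 005° is (sin 5°, cos 5°) = (0.0872, 0.9962).
Slope in that direction = a·(0.0872) + b·(0.9962) = 0.23617.
Apparent dip = arctan|0.23617| = 13.3° (true dip is 16.1°, so apparent ≤ true as expected).

13.3°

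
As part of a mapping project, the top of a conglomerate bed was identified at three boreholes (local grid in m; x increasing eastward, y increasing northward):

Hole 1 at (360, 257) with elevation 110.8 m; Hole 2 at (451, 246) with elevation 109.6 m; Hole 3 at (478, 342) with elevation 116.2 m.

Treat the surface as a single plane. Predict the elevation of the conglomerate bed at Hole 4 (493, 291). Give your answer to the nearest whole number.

113 m

Let the plane be z = a·x + b·y + c.
Hole 2−Hole 1: 91a − 11b = −1.2;  Hole 3−Hole 1: 118a + 85b = 5.4.
Solving gives a = −0.00472, b = 0.07008.
Then c = 110.8 − a·360 − b·257 = 94.49.
At (493, 291): z = −2.3 + 20.4 + 94.49 = 112.6 m.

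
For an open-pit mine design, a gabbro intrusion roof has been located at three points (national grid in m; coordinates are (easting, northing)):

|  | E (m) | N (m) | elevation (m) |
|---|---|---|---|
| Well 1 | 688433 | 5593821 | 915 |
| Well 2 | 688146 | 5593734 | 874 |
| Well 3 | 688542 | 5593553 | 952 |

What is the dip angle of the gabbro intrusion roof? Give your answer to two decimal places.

Let the plane be z = a·E + b·N + c.
Well 2−Well 1: −287a − 87b = −41;  Well 3−Well 1: 109a − 268b = 37.
Solving gives a = 0.16443, b = −0.07118.
Gradient magnitude |∇z| = √(a² + b²) = √(0.02704 + 0.00507) = 0.17918.
True dip = arctan(0.17918) = 10.16°, dipping toward WNW (azimuth ≈ 293°).

10.16°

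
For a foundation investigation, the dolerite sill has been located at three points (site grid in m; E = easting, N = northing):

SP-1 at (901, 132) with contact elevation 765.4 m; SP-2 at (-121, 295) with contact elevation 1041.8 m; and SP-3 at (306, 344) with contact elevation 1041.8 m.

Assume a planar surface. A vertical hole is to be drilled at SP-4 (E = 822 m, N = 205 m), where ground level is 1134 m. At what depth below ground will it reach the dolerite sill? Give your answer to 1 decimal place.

Two edge vectors: SP-1→SP-2 = (-1022, 163, 276.4), SP-1→SP-3 = (-595, 212, 276.4).
Normal n = (SP-1→SP-2) × (SP-1→SP-3) = (-13543.6, 118022.8, -119679).
So ∂z/∂E = −n_x/n_z = −0.11317 and ∂z/∂N = −n_y/n_z = 0.98616.
Intercept c from SP-1: 765.4 + 101.96 − 130.17 = 737.19.
At (822, 205): z_contact = −93.02 + 202.16 + 737.19 = 846.33 m.
Depth below ground = 1134 − 846.33 = 287.7 m.

287.7 m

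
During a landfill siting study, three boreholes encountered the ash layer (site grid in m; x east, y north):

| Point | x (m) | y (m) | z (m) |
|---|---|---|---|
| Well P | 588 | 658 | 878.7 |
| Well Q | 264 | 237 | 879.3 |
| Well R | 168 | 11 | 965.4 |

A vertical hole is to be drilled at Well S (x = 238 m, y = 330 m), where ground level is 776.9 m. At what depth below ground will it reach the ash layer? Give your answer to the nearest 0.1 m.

Let the plane be z = a·x + b·y + c.
Well Q−Well P: −324a − 421b = 0.6;  Well R−Well P: −420a − 647b = 86.7.
Solving gives a = 1.10072, b = −0.84854.
Then c = 878.7 − a·588 − b·658 = 789.81.
At (238, 330): z_contact = 261.97 − 280.02 + 789.81 = 771.77 m.
Depth below ground = 776.9 − 771.77 = 5.1 m.

5.1 m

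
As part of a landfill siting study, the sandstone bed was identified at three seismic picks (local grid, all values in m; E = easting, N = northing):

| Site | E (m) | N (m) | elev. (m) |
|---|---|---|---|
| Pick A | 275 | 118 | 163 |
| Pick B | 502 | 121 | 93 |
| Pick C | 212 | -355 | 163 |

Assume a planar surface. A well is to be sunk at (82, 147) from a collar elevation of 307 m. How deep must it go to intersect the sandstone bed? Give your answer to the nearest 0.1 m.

83.2 m

Two edge vectors: Pick A→Pick B = (227, 3, -70), Pick A→Pick C = (-63, -473, 0).
Normal n = (Pick A→Pick B) × (Pick A→Pick C) = (-33110, 4410, -107182).
So ∂z/∂E = −n_x/n_z = −0.30891 and ∂z/∂N = −n_y/n_z = 0.04114.
Intercept c from Pick A: 163 + 84.95 − 4.86 = 243.10.
At (82, 147): z_contact = −25.33 + 6.05 + 243.10 = 223.81 m.
Depth below ground = 307 − 223.81 = 83.2 m.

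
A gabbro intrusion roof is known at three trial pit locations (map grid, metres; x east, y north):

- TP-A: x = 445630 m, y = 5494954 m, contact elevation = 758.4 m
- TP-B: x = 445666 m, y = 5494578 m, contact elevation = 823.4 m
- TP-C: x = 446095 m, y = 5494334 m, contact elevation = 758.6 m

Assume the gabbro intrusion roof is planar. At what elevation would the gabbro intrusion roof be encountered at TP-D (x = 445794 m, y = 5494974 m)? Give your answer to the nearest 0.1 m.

711.2 m

Let the plane be z = a·x + b·y + c.
TP-B−TP-A: 36a − 376b = 65;  TP-C−TP-A: 465a − 620b = 0.2.
Solving gives a = −0.263734592, b = −0.198123525.
Then c = 758.4 − a·445630 − b·5494954 = 1206966.10.
At (445794, 5494974): z = −117571.3 − 1088683.6 + 1206966.10 = 711.2 m.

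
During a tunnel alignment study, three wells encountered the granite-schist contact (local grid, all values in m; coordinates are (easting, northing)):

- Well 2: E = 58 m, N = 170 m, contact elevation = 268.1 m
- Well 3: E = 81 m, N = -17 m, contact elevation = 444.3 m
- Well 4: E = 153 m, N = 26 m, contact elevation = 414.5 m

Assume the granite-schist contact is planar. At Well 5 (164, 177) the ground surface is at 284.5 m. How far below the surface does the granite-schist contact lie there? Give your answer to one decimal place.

Let the plane be z = a·E + b·N + c.
Well 3−Well 2: 23a − 187b = 176.2;  Well 4−Well 2: 95a − 144b = 146.4.
Solving gives a = 0.13866, b = −0.92519.
Then c = 268.1 − a·58 − b·170 = 417.34.
At (164, 177): z_contact = 22.74 − 163.76 + 417.34 = 276.32 m.
Depth below ground = 284.5 − 276.32 = 8.2 m.

8.2 m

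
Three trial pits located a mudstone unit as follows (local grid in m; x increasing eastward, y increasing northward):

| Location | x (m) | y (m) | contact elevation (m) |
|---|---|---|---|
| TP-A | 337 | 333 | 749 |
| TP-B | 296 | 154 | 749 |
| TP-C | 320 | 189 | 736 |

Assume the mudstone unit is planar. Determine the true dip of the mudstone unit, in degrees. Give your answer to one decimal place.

39.8°

Two edge vectors: TP-A→TP-B = (-41, -179, 0), TP-A→TP-C = (-17, -144, -13).
Normal n = (TP-A→TP-B) × (TP-A→TP-C) = (2327, -533, 2861).
So ∂z/∂x = −n_x/n_z = −0.81335 and ∂z/∂y = −n_y/n_z = 0.18630.
Gradient magnitude |∇z| = √(a² + b²) = √(0.66154 + 0.03471) = 0.83442.
True dip = arctan(0.83442) = 39.8°, dipping toward ESE (azimuth ≈ 103°).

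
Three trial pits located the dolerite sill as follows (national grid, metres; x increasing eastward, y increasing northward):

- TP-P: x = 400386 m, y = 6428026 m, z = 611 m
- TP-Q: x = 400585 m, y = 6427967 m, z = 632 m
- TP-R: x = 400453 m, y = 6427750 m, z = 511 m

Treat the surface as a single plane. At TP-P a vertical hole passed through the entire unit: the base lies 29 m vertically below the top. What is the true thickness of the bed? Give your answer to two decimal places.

26.18 m

Two edge vectors: TP-P→TP-Q = (199, -59, 21), TP-P→TP-R = (67, -276, -100).
Normal n = (TP-P→TP-Q) × (TP-P→TP-R) = (11696, 21307, -50971).
So ∂z/∂x = −n_x/n_z = 0.22946 and ∂z/∂y = −n_y/n_z = 0.41802.
|∇z| = √(a²+b²) = 0.47686, so dip δ = arctan(0.47686) = 25.49°.
True thickness = vertical thickness × cos δ = 29 × cos 25.49° = 26.18 m.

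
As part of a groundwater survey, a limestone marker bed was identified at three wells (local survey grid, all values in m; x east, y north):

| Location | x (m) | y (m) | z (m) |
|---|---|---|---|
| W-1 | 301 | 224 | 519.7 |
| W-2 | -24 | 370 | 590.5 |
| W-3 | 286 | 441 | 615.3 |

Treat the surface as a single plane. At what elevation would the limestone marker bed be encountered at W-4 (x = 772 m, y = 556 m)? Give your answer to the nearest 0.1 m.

655.8 m

Two edge vectors: W-1→W-2 = (-325, 146, 70.8), W-1→W-3 = (-15, 217, 95.6).
Normal n = (W-1→W-2) × (W-1→W-3) = (-1406, 30008, -68335).
So ∂z/∂x = −n_x/n_z = −0.02058 and ∂z/∂y = −n_y/n_z = 0.43913.
Intercept c from W-1: 519.7 + 6.19 − 98.37 = 427.53.
At (772, 556): z = −15.9 + 244.2 + 427.53 = 655.8 m.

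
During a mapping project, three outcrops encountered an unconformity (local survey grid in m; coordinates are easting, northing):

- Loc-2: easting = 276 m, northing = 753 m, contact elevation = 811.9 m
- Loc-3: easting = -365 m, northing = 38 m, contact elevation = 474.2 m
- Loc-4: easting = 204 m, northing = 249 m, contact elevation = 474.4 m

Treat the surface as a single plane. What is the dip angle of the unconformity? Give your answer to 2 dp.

37.02°

Let the plane be z = a·easting + b·northing + c.
Loc-3−Loc-2: −641a − 715b = −337.7;  Loc-4−Loc-2: −72a − 504b = −337.5.
Solving gives a = −0.26184, b = 0.70705.
Gradient magnitude |∇z| = √(a² + b²) = √(0.06856 + 0.49992) = 0.75397.
True dip = arctan(0.75397) = 37.02°, dipping toward SSE (azimuth ≈ 160°).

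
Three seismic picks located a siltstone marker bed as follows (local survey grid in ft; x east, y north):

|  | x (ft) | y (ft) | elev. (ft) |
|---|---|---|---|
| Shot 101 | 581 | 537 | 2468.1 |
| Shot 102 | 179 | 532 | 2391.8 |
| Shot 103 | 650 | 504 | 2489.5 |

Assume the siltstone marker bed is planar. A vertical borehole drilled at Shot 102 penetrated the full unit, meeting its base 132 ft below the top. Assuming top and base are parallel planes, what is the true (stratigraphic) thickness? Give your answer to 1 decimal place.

Two edge vectors: Shot 101→Shot 102 = (-402, -5, -76.3), Shot 101→Shot 103 = (69, -33, 21.4).
Normal n = (Shot 101→Shot 102) × (Shot 101→Shot 103) = (-2624.9, 3338.1, 13611).
So ∂z/∂x = −n_x/n_z = 0.19285 and ∂z/∂y = −n_y/n_z = −0.24525.
|∇z| = √(a²+b²) = 0.31199, so dip δ = arctan(0.31199) = 17.33°.
True thickness = vertical thickness × cos δ = 132 × cos 17.33° = 126.0 ft.

126.0 ft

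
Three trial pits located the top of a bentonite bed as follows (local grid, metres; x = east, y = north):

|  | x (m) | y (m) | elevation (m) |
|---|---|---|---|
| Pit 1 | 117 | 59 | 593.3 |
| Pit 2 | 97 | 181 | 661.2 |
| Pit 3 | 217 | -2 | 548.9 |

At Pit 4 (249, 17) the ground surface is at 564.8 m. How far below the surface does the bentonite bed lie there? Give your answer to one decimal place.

Let the plane be z = a·x + b·y + c.
Pit 2−Pit 1: −20a + 122b = 67.9;  Pit 3−Pit 1: 100a − 61b = −44.4.
Solving gives a = −0.11611, b = 0.53752.
Then c = 593.3 − a·117 − b·59 = 575.17.
At (249, 17): z_contact = −28.91 + 9.14 + 575.17 = 555.40 m.
Depth below ground = 564.8 − 555.40 = 9.4 m.

9.4 m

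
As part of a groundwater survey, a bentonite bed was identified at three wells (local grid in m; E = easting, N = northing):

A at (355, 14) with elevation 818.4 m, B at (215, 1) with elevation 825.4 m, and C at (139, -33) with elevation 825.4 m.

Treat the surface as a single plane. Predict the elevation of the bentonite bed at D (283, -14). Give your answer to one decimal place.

Let the plane be z = a·E + b·N + c.
B−A: −140a − 13b = 7;  C−A: −216a − 47b = 7.
Solving gives a = −0.06310, b = 0.14104.
Then c = 818.4 − a·355 − b·14 = 838.82.
At (283, -14): z = −17.9 − 2.0 + 838.82 = 819.0 m.

819.0 m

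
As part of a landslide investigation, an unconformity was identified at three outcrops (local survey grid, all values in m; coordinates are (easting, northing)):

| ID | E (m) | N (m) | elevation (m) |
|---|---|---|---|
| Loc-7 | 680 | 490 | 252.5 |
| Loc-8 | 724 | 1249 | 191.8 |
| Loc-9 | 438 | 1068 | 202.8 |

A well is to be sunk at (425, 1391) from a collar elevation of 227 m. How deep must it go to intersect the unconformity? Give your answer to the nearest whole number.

50 m

Let the plane be z = a·E + b·N + c.
Loc-8−Loc-7: 44a + 759b = −60.7;  Loc-9−Loc-7: −242a + 578b = −49.7.
Solving gives a = 0.01261, b = −0.08070.
Then c = 252.5 − a·680 − b·490 = 283.47.
At (425, 1391): z_contact = 5.4 − 112.3 + 283.47 = 176.6 m.
Depth below ground = 227 − 176.6 = 50 m.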